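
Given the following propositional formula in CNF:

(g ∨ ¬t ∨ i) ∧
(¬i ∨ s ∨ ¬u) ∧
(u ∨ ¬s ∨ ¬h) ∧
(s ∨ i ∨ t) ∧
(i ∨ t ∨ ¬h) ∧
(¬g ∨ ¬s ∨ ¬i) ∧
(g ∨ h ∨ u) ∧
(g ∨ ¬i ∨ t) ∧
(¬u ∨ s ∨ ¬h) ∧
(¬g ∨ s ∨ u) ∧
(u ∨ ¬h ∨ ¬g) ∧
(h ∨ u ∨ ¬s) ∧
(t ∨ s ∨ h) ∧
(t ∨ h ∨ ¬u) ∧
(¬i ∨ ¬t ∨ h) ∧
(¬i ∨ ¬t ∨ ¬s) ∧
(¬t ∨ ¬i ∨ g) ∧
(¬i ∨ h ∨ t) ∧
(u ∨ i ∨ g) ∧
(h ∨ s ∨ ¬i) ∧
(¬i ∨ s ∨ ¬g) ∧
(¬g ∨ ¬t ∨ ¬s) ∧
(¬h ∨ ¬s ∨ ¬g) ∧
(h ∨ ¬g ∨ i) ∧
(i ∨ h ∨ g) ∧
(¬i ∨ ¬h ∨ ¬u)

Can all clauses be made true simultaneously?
No

No, the formula is not satisfiable.

No assignment of truth values to the variables can make all 26 clauses true simultaneously.

The formula is UNSAT (unsatisfiable).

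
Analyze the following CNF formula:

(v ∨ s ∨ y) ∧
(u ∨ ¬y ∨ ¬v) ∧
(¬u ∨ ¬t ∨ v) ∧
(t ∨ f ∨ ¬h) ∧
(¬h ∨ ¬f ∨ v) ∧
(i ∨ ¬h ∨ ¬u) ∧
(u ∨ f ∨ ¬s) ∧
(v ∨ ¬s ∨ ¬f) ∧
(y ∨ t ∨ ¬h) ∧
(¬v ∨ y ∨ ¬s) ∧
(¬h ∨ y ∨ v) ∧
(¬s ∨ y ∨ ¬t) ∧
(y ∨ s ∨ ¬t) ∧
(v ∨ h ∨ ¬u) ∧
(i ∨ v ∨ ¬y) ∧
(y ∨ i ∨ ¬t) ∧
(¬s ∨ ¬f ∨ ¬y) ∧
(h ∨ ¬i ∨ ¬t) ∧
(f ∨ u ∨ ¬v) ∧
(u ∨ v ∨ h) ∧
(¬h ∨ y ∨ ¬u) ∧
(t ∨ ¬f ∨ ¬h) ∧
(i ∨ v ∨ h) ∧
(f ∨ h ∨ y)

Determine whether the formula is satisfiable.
Yes

Yes, the formula is satisfiable.

One satisfying assignment is: i=False, u=True, t=False, v=True, f=False, h=False, s=False, y=True

Verification: With this assignment, all 24 clauses evaluate to true.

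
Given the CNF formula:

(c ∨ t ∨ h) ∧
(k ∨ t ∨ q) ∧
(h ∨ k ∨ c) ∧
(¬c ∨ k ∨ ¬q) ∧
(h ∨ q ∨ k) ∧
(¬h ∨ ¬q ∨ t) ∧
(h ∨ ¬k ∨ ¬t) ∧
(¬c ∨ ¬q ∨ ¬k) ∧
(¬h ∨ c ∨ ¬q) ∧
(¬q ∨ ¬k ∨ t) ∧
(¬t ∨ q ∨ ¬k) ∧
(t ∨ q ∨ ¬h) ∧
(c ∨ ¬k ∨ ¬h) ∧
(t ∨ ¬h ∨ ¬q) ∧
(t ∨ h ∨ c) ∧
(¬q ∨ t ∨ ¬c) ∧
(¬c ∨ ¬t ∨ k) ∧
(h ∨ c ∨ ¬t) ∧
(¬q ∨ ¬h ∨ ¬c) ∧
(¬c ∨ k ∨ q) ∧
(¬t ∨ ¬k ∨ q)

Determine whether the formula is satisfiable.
Yes

Yes, the formula is satisfiable.

One satisfying assignment is: k=False, t=True, h=True, c=False, q=False

Verification: With this assignment, all 21 clauses evaluate to true.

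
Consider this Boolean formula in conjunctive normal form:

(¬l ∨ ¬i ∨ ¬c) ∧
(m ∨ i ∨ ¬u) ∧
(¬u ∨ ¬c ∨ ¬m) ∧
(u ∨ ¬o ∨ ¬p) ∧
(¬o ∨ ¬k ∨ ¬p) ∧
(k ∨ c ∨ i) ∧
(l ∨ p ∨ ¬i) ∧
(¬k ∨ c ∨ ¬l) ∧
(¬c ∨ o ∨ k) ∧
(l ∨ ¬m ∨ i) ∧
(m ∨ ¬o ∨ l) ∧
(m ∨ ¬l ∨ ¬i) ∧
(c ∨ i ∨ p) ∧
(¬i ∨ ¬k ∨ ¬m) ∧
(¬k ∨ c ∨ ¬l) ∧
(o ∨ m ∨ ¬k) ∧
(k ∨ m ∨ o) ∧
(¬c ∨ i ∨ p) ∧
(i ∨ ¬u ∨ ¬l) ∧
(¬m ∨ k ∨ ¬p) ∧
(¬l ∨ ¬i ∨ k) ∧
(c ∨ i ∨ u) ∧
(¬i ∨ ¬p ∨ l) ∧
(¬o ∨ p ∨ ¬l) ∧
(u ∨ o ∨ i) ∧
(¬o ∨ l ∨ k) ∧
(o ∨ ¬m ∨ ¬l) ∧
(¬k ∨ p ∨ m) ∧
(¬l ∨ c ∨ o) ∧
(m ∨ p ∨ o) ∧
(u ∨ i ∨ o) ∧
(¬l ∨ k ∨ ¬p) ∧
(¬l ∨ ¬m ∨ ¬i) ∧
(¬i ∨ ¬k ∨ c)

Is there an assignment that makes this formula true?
No

No, the formula is not satisfiable.

No assignment of truth values to the variables can make all 34 clauses true simultaneously.

The formula is UNSAT (unsatisfiable).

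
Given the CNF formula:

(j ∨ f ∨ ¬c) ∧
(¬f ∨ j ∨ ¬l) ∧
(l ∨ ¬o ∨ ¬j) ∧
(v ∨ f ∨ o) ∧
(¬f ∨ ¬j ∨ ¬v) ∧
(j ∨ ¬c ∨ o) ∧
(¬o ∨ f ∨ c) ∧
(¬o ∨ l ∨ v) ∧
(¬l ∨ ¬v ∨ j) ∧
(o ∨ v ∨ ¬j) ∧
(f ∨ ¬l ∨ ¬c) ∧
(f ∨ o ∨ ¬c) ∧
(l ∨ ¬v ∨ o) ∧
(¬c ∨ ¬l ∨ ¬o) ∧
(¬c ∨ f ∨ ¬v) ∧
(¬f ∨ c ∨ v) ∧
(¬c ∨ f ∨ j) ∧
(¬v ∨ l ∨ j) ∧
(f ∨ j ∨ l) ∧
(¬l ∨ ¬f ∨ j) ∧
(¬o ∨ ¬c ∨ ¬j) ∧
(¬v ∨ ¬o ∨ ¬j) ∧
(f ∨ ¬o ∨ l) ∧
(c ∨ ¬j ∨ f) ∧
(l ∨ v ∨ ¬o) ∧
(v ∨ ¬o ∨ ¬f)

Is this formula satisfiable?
No

No, the formula is not satisfiable.

No assignment of truth values to the variables can make all 26 clauses true simultaneously.

The formula is UNSAT (unsatisfiable).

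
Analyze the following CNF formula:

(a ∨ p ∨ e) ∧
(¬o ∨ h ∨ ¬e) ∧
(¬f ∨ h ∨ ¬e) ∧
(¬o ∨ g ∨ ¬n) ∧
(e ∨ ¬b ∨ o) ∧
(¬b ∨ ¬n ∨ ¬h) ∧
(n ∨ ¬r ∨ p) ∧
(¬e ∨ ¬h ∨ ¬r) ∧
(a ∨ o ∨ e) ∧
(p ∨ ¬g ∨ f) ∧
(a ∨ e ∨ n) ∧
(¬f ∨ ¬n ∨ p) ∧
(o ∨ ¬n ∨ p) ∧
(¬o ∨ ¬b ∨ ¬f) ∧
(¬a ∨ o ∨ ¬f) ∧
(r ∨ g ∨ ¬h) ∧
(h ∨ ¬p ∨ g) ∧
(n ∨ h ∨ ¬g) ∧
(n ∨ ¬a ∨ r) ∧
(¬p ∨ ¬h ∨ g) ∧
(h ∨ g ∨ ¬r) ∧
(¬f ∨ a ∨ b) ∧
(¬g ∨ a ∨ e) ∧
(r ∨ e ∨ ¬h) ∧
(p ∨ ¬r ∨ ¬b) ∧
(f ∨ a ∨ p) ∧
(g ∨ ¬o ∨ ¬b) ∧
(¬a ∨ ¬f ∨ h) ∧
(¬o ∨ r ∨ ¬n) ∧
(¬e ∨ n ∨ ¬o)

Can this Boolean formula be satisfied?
Yes

Yes, the formula is satisfiable.

One satisfying assignment is: r=False, g=True, b=False, n=False, e=True, f=False, p=True, h=True, o=False, a=False

Verification: With this assignment, all 30 clauses evaluate to true.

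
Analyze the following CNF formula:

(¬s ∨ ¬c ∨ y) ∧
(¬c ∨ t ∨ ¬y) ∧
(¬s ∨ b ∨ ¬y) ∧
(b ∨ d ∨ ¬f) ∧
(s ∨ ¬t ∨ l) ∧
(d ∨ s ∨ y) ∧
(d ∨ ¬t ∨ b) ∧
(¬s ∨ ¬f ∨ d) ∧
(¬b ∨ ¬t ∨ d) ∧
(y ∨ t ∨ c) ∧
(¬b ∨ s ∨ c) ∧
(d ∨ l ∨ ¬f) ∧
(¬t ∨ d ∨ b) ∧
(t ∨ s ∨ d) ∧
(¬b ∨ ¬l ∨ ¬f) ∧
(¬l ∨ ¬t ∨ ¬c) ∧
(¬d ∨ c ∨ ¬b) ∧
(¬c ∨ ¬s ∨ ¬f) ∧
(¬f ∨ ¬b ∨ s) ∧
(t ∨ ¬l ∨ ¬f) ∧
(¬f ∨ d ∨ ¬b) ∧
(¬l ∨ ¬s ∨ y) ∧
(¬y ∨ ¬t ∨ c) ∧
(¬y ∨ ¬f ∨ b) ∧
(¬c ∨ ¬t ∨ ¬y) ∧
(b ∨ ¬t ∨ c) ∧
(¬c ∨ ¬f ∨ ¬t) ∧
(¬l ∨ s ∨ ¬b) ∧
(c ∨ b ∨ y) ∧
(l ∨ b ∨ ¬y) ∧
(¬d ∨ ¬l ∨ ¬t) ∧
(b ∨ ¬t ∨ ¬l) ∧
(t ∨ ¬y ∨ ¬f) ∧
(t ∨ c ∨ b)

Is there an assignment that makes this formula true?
Yes

Yes, the formula is satisfiable.

One satisfying assignment is: c=False, l=False, f=False, y=True, d=False, t=False, b=True, s=True

Verification: With this assignment, all 34 clauses evaluate to true.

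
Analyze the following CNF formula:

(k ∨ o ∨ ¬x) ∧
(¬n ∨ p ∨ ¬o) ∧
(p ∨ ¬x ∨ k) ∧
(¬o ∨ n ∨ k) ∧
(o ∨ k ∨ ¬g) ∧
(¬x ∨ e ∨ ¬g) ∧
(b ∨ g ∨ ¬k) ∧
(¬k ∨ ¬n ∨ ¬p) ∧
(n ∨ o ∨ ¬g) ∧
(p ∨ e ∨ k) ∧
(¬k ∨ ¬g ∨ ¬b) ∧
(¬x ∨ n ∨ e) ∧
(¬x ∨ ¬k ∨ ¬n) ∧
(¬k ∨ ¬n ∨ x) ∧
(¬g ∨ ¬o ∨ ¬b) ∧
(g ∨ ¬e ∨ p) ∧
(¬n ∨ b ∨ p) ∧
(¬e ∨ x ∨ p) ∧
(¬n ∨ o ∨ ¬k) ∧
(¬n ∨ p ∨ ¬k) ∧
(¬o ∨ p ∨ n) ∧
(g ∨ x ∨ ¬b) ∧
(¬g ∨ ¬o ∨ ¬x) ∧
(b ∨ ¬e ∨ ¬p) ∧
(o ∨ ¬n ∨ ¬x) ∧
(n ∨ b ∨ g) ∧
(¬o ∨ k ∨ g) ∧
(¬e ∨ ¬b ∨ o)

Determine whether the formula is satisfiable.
Yes

Yes, the formula is satisfiable.

One satisfying assignment is: k=False, b=False, n=True, g=False, o=False, p=True, x=False, e=False

Verification: With this assignment, all 28 clauses evaluate to true.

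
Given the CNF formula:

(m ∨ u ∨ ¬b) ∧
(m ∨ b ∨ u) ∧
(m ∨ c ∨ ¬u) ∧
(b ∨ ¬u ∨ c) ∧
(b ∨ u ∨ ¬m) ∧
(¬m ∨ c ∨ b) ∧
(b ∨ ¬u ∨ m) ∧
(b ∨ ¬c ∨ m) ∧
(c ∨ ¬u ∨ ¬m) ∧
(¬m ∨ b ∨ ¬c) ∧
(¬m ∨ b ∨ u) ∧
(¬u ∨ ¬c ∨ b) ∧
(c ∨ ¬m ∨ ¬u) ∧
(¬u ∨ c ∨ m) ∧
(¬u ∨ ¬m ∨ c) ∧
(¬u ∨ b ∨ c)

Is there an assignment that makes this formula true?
Yes

Yes, the formula is satisfiable.

One satisfying assignment is: m=True, b=True, u=False, c=False

Verification: With this assignment, all 16 clauses evaluate to true.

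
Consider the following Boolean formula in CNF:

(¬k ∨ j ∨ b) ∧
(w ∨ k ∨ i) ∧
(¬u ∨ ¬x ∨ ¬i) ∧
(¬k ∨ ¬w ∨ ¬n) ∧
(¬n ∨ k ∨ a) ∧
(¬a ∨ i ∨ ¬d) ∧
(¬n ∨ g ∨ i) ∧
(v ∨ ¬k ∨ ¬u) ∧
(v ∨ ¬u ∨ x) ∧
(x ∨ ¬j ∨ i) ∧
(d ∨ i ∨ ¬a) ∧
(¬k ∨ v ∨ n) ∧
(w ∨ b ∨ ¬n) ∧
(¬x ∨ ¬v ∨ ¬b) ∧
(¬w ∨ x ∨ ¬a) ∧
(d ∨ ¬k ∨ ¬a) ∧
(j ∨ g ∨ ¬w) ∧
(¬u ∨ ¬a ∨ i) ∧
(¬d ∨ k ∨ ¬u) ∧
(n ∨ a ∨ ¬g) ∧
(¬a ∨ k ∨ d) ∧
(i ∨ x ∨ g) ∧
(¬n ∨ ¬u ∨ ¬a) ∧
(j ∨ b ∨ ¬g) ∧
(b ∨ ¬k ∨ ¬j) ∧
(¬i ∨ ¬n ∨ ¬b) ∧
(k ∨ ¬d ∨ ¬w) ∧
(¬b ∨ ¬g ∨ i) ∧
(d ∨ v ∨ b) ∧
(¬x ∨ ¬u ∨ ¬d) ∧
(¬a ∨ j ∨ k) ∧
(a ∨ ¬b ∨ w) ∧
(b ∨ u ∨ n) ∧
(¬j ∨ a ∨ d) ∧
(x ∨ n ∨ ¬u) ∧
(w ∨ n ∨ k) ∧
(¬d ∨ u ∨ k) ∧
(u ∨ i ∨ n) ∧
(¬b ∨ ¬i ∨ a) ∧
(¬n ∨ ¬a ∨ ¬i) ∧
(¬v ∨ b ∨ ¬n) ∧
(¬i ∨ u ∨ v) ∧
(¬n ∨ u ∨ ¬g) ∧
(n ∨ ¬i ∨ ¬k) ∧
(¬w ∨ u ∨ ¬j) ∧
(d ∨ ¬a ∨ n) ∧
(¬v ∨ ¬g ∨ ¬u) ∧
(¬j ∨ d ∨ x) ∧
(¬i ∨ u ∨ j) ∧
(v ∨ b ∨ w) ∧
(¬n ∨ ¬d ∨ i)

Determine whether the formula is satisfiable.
No

No, the formula is not satisfiable.

No assignment of truth values to the variables can make all 51 clauses true simultaneously.

The formula is UNSAT (unsatisfiable).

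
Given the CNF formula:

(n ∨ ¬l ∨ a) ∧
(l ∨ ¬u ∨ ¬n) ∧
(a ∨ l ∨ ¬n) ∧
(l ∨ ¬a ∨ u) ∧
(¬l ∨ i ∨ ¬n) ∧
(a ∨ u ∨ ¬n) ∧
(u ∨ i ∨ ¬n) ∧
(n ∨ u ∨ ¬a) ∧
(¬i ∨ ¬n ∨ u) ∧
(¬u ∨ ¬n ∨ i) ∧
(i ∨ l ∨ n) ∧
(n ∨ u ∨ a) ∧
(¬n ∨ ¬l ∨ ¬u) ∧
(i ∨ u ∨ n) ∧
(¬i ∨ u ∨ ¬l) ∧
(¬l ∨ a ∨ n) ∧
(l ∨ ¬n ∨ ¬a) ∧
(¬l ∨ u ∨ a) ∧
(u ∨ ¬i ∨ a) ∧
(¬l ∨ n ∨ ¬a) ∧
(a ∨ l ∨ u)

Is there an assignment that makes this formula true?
Yes

Yes, the formula is satisfiable.

One satisfying assignment is: i=True, n=False, l=False, u=True, a=False

Verification: With this assignment, all 21 clauses evaluate to true.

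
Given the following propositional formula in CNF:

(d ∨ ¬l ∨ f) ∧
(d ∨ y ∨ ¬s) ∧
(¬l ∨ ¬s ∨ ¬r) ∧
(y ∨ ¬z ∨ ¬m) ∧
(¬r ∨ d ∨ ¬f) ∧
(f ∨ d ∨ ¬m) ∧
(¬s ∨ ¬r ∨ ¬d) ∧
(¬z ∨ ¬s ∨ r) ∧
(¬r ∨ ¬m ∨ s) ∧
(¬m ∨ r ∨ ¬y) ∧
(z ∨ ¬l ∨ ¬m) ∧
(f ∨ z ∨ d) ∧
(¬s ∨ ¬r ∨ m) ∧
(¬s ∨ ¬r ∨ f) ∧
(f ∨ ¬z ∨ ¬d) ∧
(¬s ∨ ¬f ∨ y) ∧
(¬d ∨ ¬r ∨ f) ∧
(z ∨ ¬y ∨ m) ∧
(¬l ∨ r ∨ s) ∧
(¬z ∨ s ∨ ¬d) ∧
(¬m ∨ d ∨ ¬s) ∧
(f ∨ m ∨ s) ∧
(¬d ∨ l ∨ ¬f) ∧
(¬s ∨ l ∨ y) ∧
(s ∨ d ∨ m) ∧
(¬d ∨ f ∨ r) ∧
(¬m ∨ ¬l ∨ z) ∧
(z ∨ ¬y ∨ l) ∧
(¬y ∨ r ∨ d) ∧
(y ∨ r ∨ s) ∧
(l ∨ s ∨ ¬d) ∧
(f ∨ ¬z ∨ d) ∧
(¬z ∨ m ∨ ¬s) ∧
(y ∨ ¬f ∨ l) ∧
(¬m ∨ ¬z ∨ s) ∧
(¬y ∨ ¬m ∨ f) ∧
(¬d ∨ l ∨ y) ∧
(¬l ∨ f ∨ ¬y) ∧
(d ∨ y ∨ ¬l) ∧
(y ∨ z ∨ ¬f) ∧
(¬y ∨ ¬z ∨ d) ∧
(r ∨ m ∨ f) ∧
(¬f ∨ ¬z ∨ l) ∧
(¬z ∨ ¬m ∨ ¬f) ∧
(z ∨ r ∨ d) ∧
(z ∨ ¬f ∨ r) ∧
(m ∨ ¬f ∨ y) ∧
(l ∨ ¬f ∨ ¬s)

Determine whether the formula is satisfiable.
No

No, the formula is not satisfiable.

No assignment of truth values to the variables can make all 48 clauses true simultaneously.

The formula is UNSAT (unsatisfiable).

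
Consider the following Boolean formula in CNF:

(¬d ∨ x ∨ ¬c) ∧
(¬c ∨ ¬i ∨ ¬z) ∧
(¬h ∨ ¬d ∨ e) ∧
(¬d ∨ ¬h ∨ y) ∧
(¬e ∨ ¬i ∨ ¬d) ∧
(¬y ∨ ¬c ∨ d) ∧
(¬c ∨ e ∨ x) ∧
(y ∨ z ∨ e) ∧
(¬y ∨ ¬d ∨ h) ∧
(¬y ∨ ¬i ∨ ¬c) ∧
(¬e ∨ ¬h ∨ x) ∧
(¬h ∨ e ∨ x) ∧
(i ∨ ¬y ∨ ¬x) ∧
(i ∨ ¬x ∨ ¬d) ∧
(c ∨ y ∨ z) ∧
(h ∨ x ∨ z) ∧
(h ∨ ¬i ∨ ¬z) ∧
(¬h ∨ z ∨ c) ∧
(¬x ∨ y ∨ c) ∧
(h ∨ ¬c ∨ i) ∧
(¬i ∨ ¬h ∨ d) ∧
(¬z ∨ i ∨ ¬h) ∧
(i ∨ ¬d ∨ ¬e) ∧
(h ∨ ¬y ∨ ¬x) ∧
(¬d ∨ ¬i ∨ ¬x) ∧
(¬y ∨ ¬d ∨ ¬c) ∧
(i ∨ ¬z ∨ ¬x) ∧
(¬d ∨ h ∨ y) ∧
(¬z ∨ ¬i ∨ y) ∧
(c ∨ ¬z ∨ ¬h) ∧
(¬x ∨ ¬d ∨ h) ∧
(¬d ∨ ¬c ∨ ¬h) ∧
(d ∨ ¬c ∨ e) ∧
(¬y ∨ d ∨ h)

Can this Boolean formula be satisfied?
Yes

Yes, the formula is satisfiable.

One satisfying assignment is: c=False, x=False, i=False, h=False, d=False, y=False, e=False, z=True

Verification: With this assignment, all 34 clauses evaluate to true.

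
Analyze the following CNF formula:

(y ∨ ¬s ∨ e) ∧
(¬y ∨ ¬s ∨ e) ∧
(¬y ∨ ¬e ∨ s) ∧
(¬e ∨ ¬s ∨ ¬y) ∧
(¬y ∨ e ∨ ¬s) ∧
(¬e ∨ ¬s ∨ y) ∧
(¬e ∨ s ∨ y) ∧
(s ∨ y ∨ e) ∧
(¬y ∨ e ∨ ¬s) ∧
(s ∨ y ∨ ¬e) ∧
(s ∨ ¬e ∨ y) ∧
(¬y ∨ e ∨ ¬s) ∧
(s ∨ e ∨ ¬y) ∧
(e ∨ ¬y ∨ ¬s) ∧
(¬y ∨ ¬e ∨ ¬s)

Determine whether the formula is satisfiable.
No

No, the formula is not satisfiable.

No assignment of truth values to the variables can make all 15 clauses true simultaneously.

The formula is UNSAT (unsatisfiable).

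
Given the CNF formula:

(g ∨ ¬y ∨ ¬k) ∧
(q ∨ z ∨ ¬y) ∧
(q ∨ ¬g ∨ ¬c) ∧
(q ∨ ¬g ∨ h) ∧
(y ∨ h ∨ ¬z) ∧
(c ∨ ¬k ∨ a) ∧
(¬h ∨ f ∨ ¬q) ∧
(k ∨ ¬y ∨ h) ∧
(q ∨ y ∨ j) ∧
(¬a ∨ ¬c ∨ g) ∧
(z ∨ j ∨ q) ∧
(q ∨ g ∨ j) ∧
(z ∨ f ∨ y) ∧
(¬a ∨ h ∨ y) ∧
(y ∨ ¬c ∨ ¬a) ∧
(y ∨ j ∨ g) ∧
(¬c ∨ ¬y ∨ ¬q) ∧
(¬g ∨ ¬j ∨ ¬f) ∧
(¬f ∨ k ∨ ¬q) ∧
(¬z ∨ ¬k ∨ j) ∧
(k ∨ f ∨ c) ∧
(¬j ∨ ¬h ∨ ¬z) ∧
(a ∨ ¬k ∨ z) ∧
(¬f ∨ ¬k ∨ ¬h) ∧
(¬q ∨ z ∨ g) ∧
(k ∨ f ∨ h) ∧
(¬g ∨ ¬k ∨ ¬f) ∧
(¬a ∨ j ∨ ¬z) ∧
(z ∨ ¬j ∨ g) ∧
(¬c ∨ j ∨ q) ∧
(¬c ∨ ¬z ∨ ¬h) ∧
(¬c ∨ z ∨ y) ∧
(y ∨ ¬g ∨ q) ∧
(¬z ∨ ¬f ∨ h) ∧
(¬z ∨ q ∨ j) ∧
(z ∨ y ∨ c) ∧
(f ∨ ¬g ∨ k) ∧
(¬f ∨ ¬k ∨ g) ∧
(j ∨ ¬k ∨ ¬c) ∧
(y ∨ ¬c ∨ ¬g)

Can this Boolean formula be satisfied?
Yes

Yes, the formula is satisfiable.

One satisfying assignment is: j=True, z=False, g=True, f=False, a=True, y=True, q=True, c=False, h=False, k=True

Verification: With this assignment, all 40 clauses evaluate to true.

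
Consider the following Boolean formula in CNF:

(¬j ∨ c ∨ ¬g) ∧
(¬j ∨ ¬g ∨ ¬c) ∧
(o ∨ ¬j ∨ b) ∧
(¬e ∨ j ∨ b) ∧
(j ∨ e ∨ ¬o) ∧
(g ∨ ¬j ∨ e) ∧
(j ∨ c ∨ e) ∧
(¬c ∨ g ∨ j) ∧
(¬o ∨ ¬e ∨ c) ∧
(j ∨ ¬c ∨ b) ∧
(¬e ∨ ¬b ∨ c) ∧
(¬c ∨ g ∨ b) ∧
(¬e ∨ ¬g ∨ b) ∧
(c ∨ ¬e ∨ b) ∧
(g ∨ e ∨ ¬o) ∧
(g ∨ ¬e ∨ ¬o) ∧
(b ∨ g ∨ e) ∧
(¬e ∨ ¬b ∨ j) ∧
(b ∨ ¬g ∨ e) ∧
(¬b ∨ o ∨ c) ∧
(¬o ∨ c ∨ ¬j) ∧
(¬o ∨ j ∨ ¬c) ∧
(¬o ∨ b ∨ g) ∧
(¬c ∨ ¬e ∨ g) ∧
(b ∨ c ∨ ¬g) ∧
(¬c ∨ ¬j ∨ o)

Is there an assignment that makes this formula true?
Yes

Yes, the formula is satisfiable.

One satisfying assignment is: c=True, b=True, g=True, j=False, e=False, o=False

Verification: With this assignment, all 26 clauses evaluate to true.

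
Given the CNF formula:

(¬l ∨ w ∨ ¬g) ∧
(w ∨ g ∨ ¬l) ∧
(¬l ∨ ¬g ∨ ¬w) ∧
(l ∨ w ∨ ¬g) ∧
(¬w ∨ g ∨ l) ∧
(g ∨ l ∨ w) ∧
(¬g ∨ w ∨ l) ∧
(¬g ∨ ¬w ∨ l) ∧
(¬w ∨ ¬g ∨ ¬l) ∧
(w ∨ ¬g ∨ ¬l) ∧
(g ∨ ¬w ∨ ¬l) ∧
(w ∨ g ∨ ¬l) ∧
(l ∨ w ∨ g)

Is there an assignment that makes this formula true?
No

No, the formula is not satisfiable.

No assignment of truth values to the variables can make all 13 clauses true simultaneously.

The formula is UNSAT (unsatisfiable).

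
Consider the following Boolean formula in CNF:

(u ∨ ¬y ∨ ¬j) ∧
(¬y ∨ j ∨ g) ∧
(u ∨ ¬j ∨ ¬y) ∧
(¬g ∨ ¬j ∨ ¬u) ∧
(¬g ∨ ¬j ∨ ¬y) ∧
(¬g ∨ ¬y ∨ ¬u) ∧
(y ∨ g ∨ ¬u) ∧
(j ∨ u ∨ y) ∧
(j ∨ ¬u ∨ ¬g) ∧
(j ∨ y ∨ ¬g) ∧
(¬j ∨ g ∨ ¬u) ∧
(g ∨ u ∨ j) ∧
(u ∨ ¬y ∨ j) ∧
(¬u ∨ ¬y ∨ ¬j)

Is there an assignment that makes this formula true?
Yes

Yes, the formula is satisfiable.

One satisfying assignment is: y=False, u=False, j=True, g=False

Verification: With this assignment, all 14 clauses evaluate to true.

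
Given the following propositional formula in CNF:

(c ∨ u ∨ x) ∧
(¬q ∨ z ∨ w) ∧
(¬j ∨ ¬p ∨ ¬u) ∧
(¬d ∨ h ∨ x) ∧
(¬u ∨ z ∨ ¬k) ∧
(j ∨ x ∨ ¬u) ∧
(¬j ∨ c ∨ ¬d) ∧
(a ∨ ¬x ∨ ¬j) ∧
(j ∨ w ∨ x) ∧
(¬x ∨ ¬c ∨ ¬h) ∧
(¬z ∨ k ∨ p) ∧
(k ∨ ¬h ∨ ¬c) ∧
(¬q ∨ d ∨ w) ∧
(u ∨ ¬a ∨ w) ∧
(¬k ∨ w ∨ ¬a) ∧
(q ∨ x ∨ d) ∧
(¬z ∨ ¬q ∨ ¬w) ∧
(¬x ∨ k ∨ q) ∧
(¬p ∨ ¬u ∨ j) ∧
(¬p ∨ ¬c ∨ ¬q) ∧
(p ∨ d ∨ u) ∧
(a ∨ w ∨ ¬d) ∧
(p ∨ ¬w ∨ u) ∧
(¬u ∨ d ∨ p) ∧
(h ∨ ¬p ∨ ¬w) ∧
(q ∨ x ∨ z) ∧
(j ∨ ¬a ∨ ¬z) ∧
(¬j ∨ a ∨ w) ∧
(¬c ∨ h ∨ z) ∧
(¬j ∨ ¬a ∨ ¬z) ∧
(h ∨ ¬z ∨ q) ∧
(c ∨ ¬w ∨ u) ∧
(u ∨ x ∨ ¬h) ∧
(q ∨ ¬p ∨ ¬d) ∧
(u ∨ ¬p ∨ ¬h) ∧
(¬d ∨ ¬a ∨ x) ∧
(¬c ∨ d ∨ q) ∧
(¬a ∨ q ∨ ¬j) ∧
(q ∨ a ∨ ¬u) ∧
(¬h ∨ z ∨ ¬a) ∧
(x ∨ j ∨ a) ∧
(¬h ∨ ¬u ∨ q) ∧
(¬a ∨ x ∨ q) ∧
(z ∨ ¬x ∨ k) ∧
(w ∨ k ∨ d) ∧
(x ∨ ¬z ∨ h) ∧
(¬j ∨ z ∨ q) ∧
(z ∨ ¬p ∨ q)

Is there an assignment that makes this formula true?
No

No, the formula is not satisfiable.

No assignment of truth values to the variables can make all 48 clauses true simultaneously.

The formula is UNSAT (unsatisfiable).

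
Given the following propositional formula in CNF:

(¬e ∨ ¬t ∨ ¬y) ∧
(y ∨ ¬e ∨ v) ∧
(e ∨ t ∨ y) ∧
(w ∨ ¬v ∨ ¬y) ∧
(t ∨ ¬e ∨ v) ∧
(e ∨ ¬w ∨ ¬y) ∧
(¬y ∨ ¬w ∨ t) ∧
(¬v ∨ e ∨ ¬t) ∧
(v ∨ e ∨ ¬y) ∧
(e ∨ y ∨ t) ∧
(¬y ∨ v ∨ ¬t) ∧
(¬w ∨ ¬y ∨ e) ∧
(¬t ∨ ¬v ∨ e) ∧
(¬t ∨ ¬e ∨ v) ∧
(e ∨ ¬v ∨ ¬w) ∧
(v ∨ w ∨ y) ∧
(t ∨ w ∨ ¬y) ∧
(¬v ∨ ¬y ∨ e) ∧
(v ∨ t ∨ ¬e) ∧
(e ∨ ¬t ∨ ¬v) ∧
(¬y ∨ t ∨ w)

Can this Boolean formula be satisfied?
Yes

Yes, the formula is satisfiable.

One satisfying assignment is: v=True, w=False, t=False, e=True, y=False

Verification: With this assignment, all 21 clauses evaluate to true.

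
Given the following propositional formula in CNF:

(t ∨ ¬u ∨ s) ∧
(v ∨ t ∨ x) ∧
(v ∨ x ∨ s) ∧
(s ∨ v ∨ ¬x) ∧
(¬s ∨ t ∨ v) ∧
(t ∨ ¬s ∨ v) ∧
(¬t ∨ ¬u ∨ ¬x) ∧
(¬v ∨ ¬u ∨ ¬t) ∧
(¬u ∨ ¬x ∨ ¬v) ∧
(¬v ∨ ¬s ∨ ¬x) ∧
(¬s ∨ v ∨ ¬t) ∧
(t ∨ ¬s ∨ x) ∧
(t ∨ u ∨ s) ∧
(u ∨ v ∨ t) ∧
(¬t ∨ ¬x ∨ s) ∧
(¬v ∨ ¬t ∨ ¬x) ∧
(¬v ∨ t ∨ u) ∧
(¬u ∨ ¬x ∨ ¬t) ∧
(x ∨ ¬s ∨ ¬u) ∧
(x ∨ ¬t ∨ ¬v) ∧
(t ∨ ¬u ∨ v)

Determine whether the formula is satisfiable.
No

No, the formula is not satisfiable.

No assignment of truth values to the variables can make all 21 clauses true simultaneously.

The formula is UNSAT (unsatisfiable).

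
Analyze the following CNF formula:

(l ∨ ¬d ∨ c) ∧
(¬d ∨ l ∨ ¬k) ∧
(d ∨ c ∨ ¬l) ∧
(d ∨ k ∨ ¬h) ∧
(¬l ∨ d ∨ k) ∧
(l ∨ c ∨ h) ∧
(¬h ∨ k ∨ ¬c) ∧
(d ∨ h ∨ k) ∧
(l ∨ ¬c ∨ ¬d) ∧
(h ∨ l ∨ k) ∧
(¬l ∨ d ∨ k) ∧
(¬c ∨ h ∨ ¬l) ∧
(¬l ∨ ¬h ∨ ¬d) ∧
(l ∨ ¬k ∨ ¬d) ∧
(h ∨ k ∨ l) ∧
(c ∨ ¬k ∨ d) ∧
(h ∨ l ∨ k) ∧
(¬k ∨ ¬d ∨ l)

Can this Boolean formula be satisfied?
Yes

Yes, the formula is satisfiable.

One satisfying assignment is: d=False, l=False, k=True, c=True, h=False

Verification: With this assignment, all 18 clauses evaluate to true.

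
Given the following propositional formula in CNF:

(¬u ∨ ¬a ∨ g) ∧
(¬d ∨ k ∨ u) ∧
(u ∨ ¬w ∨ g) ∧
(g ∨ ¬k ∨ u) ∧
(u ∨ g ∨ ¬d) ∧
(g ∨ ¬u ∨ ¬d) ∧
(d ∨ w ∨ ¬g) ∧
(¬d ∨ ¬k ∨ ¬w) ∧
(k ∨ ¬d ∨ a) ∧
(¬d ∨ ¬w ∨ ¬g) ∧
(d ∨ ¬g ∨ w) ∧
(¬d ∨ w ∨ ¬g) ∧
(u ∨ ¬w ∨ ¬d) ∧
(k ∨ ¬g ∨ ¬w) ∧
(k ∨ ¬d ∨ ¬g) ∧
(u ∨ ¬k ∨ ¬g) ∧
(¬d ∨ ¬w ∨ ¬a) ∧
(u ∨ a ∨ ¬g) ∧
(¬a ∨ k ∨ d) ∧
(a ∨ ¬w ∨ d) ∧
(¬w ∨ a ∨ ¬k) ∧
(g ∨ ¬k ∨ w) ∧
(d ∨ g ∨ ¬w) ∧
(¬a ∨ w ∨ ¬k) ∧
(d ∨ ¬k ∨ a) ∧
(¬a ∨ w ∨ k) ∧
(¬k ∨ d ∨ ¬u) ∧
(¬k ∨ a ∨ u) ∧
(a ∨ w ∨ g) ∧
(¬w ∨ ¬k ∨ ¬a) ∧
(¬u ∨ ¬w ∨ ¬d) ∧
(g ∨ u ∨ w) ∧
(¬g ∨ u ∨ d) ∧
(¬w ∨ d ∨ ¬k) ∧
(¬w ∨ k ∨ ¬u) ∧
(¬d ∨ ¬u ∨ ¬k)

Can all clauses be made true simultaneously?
No

No, the formula is not satisfiable.

No assignment of truth values to the variables can make all 36 clauses true simultaneously.

The formula is UNSAT (unsatisfiable).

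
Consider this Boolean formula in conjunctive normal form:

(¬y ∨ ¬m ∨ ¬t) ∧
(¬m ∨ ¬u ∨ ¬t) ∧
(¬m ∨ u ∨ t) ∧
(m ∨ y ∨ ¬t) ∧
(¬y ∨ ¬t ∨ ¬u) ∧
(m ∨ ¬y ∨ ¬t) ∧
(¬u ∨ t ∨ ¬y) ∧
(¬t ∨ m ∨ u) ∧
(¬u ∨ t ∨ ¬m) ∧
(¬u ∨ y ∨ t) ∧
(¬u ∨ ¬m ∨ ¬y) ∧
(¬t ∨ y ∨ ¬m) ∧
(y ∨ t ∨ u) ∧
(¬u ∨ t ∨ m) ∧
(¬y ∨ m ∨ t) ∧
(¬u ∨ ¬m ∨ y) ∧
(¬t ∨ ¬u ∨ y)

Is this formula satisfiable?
No

No, the formula is not satisfiable.

No assignment of truth values to the variables can make all 17 clauses true simultaneously.

The formula is UNSAT (unsatisfiable).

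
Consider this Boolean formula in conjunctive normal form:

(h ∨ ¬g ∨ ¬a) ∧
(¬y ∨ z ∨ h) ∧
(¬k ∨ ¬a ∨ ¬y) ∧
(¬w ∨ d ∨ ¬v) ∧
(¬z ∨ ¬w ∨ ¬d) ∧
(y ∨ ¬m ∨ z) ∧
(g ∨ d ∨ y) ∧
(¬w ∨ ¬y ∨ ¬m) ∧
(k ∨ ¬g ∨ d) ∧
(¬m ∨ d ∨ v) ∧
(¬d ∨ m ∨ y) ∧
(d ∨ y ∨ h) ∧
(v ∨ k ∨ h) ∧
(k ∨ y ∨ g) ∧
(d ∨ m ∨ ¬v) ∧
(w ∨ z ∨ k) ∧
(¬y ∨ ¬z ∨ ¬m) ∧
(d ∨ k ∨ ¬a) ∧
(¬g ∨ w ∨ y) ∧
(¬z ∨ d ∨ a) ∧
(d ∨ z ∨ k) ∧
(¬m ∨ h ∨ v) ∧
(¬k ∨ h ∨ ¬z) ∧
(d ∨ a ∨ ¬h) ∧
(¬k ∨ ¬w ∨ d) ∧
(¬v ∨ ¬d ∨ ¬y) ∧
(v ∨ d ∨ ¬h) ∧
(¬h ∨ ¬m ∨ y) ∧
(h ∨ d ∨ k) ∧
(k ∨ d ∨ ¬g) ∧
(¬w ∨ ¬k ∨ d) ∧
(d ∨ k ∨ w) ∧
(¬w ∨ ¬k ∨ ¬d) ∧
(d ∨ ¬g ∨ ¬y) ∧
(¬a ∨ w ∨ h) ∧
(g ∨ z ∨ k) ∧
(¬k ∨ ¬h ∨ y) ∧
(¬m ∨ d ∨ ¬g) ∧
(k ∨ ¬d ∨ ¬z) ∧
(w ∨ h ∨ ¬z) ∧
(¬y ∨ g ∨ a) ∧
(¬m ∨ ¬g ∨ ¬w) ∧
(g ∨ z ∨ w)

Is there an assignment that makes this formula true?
Yes

Yes, the formula is satisfiable.

One satisfying assignment is: k=True, g=True, a=False, y=True, v=False, w=False, h=True, d=True, z=False, m=False

Verification: With this assignment, all 43 clauses evaluate to true.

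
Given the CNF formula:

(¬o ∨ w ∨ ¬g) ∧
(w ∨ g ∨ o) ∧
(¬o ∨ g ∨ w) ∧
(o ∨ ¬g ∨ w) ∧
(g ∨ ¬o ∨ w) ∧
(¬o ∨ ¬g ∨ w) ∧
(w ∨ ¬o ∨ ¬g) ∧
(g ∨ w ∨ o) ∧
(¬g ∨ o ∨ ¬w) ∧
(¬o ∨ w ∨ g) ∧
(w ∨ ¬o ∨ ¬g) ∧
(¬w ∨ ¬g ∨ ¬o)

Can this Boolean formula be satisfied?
Yes

Yes, the formula is satisfiable.

One satisfying assignment is: o=True, g=False, w=True

Verification: With this assignment, all 12 clauses evaluate to true.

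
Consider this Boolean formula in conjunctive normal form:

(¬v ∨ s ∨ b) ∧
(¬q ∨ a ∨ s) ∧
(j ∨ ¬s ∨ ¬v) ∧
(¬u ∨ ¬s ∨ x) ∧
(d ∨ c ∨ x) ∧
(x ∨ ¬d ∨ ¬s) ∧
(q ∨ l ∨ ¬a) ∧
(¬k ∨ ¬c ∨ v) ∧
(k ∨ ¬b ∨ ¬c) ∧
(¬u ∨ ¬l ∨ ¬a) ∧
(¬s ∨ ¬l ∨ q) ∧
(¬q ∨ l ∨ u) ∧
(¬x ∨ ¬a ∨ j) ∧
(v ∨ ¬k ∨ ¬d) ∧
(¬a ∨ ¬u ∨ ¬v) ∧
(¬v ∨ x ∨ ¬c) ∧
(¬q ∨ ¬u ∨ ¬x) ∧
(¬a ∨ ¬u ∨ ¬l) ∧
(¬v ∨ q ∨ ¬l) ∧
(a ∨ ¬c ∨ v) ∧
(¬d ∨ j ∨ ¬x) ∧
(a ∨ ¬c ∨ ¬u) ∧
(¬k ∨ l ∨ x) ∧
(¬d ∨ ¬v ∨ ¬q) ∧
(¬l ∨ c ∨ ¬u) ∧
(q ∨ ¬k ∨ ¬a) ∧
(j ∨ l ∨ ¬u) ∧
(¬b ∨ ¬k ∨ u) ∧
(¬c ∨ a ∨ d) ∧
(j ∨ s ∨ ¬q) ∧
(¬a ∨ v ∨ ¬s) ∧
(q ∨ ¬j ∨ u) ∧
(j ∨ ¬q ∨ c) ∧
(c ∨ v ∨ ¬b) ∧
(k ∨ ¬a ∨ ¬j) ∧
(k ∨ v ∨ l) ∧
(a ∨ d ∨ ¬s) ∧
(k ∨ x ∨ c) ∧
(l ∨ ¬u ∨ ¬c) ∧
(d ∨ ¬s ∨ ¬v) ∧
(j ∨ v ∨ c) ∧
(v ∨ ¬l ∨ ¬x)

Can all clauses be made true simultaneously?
Yes

Yes, the formula is satisfiable.

One satisfying assignment is: k=False, c=False, x=True, u=False, a=False, j=False, d=False, l=False, v=True, s=False, b=True, q=False

Verification: With this assignment, all 42 clauses evaluate to true.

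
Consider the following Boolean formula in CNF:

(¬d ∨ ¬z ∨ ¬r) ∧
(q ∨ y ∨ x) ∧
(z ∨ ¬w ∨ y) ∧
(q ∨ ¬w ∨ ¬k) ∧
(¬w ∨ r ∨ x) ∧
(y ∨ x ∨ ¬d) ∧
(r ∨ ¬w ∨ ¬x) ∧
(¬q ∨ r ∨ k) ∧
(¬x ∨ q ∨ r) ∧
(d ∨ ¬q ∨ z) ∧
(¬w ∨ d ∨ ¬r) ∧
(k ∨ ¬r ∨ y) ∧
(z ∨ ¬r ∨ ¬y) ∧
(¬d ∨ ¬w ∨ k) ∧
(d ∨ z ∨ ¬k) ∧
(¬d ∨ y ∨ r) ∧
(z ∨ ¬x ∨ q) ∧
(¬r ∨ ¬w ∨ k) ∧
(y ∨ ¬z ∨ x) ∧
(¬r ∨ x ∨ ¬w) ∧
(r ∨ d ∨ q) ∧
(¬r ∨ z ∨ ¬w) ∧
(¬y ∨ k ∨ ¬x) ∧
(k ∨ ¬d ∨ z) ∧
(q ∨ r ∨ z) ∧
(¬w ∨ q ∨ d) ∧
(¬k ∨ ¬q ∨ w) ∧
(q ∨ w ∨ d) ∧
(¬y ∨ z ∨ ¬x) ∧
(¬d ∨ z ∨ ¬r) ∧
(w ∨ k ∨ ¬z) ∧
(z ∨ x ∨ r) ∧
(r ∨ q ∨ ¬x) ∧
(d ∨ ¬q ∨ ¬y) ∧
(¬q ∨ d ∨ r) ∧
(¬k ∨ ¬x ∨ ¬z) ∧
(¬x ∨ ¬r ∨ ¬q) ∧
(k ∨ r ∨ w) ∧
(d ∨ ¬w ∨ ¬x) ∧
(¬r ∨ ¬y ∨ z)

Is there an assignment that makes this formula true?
Yes

Yes, the formula is satisfiable.

One satisfying assignment is: k=True, q=False, z=True, r=False, y=True, d=True, x=False, w=False

Verification: With this assignment, all 40 clauses evaluate to true.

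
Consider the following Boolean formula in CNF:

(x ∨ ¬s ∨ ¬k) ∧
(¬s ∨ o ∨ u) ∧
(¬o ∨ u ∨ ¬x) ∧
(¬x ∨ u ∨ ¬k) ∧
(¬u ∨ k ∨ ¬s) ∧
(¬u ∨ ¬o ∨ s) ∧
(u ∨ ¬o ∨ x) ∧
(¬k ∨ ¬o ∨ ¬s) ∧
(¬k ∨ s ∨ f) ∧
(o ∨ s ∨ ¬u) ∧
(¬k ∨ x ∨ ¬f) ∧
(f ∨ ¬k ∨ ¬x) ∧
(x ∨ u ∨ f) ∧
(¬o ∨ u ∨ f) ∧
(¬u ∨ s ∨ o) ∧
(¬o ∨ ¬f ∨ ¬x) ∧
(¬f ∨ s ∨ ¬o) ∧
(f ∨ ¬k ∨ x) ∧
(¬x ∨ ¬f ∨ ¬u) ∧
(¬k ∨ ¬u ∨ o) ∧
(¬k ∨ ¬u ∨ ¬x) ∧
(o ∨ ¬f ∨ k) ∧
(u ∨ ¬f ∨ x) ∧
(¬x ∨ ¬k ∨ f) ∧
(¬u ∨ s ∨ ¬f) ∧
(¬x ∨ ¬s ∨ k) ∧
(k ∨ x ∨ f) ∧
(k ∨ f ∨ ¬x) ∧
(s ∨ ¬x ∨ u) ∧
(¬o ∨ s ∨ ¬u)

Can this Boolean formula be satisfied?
No

No, the formula is not satisfiable.

No assignment of truth values to the variables can make all 30 clauses true simultaneously.

The formula is UNSAT (unsatisfiable).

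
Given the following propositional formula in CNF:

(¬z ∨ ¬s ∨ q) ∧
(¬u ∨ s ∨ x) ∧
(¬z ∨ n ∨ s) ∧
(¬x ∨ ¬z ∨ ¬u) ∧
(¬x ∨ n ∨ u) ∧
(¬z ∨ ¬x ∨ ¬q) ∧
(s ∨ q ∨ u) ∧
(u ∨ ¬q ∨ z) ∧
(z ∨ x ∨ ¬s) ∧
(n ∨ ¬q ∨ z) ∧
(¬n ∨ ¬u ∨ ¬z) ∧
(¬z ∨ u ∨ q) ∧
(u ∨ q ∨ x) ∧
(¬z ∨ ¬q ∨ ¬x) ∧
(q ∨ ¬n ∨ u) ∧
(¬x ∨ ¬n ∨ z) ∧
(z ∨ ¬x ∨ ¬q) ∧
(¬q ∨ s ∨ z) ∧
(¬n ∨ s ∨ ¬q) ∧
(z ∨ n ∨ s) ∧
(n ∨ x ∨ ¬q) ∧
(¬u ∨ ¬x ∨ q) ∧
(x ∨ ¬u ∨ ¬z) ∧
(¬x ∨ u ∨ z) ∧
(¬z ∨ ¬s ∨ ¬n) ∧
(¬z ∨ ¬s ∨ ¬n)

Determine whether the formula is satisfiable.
No

No, the formula is not satisfiable.

No assignment of truth values to the variables can make all 26 clauses true simultaneously.

The formula is UNSAT (unsatisfiable).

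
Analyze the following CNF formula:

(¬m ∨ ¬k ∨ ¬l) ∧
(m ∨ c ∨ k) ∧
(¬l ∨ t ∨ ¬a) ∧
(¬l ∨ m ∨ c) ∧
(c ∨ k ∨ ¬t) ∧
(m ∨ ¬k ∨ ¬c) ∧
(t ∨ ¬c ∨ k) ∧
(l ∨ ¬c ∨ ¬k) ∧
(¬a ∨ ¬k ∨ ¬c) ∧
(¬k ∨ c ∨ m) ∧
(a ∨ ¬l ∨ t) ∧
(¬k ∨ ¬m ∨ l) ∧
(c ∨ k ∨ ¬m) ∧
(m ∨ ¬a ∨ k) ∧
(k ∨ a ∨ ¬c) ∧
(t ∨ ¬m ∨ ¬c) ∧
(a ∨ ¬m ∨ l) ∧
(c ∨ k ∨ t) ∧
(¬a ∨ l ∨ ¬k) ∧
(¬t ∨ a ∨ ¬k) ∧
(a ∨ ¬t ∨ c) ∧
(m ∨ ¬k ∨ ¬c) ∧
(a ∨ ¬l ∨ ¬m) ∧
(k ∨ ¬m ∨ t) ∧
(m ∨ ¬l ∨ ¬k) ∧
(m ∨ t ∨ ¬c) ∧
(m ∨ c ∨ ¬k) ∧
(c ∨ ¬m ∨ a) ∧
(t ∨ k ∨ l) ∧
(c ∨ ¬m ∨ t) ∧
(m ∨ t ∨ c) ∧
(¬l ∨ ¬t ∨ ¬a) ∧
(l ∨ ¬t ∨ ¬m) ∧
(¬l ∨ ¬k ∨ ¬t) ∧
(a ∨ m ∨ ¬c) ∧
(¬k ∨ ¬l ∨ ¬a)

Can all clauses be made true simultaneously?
No

No, the formula is not satisfiable.

No assignment of truth values to the variables can make all 36 clauses true simultaneously.

The formula is UNSAT (unsatisfiable).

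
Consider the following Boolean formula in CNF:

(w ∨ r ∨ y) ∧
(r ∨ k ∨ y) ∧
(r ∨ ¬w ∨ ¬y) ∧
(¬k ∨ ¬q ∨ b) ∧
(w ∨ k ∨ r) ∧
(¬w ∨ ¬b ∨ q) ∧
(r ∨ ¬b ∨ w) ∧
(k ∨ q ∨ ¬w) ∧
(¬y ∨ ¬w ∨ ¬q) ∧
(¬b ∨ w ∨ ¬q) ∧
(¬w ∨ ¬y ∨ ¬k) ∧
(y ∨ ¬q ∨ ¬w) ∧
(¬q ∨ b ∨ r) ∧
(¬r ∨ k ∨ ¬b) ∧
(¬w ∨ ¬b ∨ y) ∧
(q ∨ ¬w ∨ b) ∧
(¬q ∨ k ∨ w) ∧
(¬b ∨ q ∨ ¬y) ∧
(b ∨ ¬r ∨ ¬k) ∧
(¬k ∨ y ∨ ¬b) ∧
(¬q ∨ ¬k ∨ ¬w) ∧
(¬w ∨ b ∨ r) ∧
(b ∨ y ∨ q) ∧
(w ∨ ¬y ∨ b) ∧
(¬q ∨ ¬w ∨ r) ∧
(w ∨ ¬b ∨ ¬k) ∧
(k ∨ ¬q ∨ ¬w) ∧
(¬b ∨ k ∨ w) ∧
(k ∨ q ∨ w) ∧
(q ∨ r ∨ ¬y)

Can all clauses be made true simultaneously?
No

No, the formula is not satisfiable.

No assignment of truth values to the variables can make all 30 clauses true simultaneously.

The formula is UNSAT (unsatisfiable).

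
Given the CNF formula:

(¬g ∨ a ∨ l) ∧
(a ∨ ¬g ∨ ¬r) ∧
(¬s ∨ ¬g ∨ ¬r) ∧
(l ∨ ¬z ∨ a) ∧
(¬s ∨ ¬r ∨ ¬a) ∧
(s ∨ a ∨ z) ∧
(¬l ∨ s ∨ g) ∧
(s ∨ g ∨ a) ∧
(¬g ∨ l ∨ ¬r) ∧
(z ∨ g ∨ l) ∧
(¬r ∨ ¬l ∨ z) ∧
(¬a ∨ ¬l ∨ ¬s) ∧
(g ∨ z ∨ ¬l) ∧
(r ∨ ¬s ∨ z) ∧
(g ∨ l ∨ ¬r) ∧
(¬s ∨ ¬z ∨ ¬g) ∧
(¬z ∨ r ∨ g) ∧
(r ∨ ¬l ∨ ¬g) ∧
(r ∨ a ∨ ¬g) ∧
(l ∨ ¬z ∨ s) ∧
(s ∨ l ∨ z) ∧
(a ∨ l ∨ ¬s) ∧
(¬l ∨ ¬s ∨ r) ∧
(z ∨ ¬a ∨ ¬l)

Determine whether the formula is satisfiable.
Yes

Yes, the formula is satisfiable.

One satisfying assignment is: s=False, z=True, r=True, a=True, g=True, l=True

Verification: With this assignment, all 24 clauses evaluate to true.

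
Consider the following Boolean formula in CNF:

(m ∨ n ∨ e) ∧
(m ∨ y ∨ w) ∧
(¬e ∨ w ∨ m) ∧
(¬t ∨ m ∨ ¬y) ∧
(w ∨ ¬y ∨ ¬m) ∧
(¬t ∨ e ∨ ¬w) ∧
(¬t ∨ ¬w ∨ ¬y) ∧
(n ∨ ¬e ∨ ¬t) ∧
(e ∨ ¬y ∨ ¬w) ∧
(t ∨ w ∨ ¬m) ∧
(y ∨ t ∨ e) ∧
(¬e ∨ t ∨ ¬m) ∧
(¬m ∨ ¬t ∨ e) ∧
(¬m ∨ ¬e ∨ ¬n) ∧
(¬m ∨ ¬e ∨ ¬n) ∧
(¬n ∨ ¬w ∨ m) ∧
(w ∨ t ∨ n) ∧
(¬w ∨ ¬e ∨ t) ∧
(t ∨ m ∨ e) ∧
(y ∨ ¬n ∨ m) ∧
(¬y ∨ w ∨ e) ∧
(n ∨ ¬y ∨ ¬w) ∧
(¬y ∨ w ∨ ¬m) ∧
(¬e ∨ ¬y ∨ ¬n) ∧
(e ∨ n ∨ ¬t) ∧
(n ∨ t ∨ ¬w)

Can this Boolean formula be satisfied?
No

No, the formula is not satisfiable.

No assignment of truth values to the variables can make all 26 clauses true simultaneously.

The formula is UNSAT (unsatisfiable).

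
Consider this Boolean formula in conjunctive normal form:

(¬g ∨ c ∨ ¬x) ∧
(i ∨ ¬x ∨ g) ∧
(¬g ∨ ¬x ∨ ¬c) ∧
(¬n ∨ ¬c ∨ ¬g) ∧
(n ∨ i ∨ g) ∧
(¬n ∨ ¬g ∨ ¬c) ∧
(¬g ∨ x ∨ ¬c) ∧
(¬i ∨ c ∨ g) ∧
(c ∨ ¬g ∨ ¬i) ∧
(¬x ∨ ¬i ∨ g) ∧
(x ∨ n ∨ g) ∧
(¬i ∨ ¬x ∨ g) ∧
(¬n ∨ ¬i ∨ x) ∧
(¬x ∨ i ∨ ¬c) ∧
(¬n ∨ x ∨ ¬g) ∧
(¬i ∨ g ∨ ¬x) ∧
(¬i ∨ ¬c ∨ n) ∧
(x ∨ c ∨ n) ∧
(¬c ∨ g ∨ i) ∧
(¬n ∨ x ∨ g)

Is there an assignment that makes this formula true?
No

No, the formula is not satisfiable.

No assignment of truth values to the variables can make all 20 clauses true simultaneously.

The formula is UNSAT (unsatisfiable).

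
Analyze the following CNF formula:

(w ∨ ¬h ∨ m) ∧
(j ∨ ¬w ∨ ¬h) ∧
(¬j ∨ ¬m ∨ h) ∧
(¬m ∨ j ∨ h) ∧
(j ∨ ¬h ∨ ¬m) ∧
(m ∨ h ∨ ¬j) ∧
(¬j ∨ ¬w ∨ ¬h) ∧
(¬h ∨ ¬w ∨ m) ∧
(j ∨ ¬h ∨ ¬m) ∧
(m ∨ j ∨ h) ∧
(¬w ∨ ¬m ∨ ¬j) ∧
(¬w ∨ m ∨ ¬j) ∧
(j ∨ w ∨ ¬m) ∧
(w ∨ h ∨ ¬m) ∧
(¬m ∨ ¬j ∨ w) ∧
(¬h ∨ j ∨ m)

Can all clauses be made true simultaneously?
No

No, the formula is not satisfiable.

No assignment of truth values to the variables can make all 16 clauses true simultaneously.

The formula is UNSAT (unsatisfiable).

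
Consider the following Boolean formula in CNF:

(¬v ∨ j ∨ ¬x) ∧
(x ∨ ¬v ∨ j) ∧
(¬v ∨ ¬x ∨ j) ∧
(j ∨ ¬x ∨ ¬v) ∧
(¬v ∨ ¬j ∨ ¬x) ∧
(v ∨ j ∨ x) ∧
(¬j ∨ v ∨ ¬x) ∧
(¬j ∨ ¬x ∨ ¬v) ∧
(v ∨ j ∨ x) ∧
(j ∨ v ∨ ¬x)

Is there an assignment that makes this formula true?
Yes

Yes, the formula is satisfiable.

One satisfying assignment is: x=False, v=True, j=True

Verification: With this assignment, all 10 clauses evaluate to true.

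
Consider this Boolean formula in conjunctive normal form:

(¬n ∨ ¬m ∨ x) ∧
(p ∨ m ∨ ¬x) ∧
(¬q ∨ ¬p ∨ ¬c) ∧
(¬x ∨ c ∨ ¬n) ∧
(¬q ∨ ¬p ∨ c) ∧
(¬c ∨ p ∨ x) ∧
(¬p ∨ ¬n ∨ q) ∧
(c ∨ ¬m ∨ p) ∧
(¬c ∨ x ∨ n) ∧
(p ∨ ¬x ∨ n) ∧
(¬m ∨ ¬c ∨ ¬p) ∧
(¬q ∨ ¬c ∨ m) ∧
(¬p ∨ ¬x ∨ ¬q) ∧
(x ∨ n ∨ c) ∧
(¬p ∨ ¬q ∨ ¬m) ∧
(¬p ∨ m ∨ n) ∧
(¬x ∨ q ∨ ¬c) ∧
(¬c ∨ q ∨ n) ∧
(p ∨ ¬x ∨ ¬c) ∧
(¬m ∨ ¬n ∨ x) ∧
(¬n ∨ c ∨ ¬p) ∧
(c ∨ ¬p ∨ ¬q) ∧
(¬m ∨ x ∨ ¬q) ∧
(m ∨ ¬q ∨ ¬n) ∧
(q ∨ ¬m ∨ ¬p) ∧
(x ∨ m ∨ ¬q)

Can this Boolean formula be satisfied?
Yes

Yes, the formula is satisfiable.

One satisfying assignment is: c=False, p=False, m=False, n=True, q=False, x=False

Verification: With this assignment, all 26 clauses evaluate to true.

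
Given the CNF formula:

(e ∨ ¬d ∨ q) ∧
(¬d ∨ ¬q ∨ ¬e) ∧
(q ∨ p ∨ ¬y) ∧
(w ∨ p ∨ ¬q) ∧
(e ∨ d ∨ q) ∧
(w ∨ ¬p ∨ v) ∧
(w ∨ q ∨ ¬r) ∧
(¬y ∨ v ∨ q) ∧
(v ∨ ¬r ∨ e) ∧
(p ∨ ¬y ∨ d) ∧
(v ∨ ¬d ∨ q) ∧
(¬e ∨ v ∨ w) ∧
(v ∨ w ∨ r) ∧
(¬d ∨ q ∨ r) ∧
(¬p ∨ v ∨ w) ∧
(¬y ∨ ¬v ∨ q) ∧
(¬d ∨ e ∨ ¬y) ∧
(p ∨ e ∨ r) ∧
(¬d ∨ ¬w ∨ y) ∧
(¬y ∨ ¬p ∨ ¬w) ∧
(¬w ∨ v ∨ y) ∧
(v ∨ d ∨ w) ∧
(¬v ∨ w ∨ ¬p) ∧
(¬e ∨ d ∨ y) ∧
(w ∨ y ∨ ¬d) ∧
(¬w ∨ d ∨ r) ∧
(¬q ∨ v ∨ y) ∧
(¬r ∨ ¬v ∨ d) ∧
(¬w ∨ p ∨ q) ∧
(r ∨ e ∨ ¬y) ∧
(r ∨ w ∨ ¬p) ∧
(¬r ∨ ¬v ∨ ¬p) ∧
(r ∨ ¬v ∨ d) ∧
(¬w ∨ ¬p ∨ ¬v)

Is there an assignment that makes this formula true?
No

No, the formula is not satisfiable.

No assignment of truth values to the variables can make all 34 clauses true simultaneously.

The formula is UNSAT (unsatisfiable).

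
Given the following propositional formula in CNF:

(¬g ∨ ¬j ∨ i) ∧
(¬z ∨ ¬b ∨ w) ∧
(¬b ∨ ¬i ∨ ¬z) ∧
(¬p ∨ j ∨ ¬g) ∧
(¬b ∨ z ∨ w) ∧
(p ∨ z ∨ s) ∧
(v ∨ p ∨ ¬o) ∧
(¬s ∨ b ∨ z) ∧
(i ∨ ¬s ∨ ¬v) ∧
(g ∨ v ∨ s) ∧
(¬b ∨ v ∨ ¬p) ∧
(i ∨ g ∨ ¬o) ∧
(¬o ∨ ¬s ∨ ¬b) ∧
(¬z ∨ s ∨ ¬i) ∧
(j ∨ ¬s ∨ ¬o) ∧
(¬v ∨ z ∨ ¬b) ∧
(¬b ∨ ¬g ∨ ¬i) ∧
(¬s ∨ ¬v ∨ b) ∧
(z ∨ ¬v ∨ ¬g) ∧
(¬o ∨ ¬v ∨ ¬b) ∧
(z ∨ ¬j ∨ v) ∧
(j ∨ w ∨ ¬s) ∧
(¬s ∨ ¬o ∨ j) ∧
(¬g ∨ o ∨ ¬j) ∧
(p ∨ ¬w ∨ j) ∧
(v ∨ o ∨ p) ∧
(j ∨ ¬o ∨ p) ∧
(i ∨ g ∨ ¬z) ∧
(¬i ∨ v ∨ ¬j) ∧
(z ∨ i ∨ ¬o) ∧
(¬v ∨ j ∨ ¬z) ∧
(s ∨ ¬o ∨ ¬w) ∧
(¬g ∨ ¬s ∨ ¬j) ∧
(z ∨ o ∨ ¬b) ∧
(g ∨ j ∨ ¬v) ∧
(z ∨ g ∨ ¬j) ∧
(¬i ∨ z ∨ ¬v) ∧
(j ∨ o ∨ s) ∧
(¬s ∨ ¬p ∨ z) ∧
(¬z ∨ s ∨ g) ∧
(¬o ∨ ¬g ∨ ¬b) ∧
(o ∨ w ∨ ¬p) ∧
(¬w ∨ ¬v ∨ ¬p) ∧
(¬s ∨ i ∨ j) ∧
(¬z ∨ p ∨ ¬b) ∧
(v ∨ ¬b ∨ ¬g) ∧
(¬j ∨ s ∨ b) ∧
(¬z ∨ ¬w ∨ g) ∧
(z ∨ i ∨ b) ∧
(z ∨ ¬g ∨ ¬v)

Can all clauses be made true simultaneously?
No

No, the formula is not satisfiable.

No assignment of truth values to the variables can make all 50 clauses true simultaneously.

The formula is UNSAT (unsatisfiable).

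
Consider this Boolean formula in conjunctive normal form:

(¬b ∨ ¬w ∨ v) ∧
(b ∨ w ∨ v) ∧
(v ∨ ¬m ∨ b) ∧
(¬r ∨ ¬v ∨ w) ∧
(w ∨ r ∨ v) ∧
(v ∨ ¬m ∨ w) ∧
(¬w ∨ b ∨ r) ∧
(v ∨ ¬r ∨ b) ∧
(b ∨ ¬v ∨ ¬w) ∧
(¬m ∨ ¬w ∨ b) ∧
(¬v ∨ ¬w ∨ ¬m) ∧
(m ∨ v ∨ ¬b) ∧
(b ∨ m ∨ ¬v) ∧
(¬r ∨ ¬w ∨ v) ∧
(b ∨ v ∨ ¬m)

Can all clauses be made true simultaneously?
Yes

Yes, the formula is satisfiable.

One satisfying assignment is: b=True, v=True, m=True, w=False, r=False

Verification: With this assignment, all 15 clauses evaluate to true.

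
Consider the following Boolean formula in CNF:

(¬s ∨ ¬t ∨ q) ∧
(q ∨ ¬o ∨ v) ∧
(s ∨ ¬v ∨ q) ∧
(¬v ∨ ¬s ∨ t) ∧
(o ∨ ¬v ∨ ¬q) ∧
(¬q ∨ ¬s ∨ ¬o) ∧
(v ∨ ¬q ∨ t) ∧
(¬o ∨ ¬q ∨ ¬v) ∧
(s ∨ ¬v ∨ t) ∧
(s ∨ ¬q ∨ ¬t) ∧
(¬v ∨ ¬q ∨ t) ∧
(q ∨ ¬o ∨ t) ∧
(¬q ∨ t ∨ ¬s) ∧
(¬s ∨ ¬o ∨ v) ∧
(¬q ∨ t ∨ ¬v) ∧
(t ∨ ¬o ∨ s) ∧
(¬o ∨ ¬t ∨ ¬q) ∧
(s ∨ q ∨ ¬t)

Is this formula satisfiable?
Yes

Yes, the formula is satisfiable.

One satisfying assignment is: s=False, v=False, t=False, q=False, o=False

Verification: With this assignment, all 18 clauses evaluate to true.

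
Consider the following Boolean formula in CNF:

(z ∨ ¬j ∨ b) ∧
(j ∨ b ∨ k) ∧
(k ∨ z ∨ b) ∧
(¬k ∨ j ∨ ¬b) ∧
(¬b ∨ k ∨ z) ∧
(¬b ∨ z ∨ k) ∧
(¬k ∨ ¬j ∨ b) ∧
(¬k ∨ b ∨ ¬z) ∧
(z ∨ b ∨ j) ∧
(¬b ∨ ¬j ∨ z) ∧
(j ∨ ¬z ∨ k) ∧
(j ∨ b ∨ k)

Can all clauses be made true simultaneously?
Yes

Yes, the formula is satisfiable.

One satisfying assignment is: k=False, j=True, b=True, z=True

Verification: With this assignment, all 12 clauses evaluate to true.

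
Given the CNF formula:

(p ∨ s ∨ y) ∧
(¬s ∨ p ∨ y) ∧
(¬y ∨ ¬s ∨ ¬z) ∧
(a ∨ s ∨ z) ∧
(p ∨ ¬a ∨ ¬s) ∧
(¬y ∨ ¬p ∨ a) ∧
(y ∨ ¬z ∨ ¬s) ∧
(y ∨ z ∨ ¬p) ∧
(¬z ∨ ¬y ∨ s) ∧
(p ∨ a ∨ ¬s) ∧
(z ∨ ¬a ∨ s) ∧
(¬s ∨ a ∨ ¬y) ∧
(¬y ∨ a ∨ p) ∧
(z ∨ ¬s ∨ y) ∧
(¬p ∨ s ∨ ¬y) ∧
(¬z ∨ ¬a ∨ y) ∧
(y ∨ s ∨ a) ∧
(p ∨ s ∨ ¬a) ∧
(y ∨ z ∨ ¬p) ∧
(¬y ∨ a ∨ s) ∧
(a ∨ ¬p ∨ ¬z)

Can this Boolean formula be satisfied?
Yes

Yes, the formula is satisfiable.

One satisfying assignment is: y=True, a=True, p=True, z=False, s=True

Verification: With this assignment, all 21 clauses evaluate to true.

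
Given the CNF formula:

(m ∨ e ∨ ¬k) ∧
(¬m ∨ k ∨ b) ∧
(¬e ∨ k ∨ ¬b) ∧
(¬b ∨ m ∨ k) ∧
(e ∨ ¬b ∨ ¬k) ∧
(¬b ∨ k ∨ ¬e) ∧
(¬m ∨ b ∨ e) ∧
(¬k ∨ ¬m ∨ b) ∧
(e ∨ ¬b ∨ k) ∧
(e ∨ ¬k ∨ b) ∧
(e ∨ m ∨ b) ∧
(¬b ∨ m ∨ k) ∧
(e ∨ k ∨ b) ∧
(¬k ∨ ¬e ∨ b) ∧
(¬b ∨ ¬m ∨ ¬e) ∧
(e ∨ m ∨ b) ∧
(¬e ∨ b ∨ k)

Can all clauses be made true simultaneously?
Yes

Yes, the formula is satisfiable.

One satisfying assignment is: k=True, e=True, m=False, b=True

Verification: With this assignment, all 17 clauses evaluate to true.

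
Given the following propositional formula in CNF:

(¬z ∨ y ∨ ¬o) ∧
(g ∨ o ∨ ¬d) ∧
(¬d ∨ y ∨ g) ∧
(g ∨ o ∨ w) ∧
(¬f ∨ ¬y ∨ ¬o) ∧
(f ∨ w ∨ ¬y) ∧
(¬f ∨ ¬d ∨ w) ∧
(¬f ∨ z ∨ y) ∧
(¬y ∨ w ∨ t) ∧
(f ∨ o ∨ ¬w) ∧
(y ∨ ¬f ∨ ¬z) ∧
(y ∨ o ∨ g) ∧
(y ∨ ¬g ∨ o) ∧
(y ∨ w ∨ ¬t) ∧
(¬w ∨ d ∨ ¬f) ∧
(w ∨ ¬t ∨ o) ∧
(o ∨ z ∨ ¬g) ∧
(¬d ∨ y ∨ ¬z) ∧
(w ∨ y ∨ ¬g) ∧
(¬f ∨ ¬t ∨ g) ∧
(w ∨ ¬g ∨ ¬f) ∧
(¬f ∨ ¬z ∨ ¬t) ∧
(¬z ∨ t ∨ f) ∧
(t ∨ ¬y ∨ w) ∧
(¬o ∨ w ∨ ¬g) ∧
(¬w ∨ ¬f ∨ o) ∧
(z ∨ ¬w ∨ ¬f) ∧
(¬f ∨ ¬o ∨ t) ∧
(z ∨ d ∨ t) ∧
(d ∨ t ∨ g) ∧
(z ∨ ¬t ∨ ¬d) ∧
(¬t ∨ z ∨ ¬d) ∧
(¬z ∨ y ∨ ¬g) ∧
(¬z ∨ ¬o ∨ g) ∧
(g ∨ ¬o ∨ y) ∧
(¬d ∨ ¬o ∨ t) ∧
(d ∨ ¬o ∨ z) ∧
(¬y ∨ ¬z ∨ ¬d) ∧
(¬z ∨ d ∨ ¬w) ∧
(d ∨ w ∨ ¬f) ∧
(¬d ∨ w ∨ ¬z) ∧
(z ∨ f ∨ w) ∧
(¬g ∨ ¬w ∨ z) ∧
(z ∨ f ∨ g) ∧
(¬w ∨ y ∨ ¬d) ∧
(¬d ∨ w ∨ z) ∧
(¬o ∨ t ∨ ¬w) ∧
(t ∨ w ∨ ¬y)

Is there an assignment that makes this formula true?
No

No, the formula is not satisfiable.

No assignment of truth values to the variables can make all 48 clauses true simultaneously.

The formula is UNSAT (unsatisfiable).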